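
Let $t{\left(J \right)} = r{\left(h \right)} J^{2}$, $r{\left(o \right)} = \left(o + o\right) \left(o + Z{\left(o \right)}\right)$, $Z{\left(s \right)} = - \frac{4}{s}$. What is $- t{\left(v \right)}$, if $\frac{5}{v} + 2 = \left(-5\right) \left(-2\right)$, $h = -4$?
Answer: $- \frac{75}{8} \approx -9.375$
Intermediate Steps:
$r{\left(o \right)} = 2 o \left(o - \frac{4}{o}\right)$ ($r{\left(o \right)} = \left(o + o\right) \left(o - \frac{4}{o}\right) = 2 o \left(o - \frac{4}{o}\right)$)
$v = \frac{5}{8}$ ($v = \frac{5}{-2 - -10} = \frac{5}{-2 + 10} = \frac{5}{8} \approx 0.625$)
$t{\left(J \right)} = 24 J^{2}$ ($t{\left(J \right)} = \left(-8 + 2 \left(-4\right)^{2}\right) J^{2} = \left(-8 + 2 \cdot 16\right) J^{2} = \left(-8 + 32\right) J^{2} = 24 J^{2}$)
$- t{\left(v \right)} = - 24 \left(\frac{5}{8}\right)^{2} = - \frac{24 \cdot 25}{64} = \left(-1\right) \frac{75}{8} = - \frac{75}{8}$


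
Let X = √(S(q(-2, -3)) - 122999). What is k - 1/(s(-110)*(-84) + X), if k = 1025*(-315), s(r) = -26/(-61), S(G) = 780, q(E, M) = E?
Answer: -148376158387401/459546755 + 3721*I*√122219/459546755 ≈ -3.2288e+5 + 0.0028307*I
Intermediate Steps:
s(r) = 26/61 (s(r) = -26*(-1/61) = 26/61)
k = -322875
X = I*√122219 (X = √(780 - 122999) = √(-122219) = I*√122219 ≈ 349.6*I)
k - 1/(s(-110)*(-84) + X) = -322875 - 1/((26/61)*(-84) + I*√122219) = -322875 - 1/(-2184/61 + I*√122219)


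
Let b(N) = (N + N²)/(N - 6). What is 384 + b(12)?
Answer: 410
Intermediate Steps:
b(N) = (N + N²)/(-6 + N)
384 + b(12) = 384 + 12*(1 + 12)/(-6 + 12) = 384 + 12*13/6 = 384 + 12*(⅙)*13 = 384 + 26 = 410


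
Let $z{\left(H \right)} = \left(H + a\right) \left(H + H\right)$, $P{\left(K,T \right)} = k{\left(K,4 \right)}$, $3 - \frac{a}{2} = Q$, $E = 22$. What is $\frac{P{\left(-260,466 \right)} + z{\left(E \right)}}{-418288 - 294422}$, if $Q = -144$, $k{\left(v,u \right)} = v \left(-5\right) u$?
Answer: $- \frac{3184}{118785} \approx -0.026805$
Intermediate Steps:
$k{\left(v,u \right)} = - 5 u v$ ($k{\left(v,u \right)} = - 5 v u = - 5 u v$)
$a = 294$ ($a = 6 - -288 = 6 + 288 = 294$)
$P{\left(K,T \right)} = - 20 K$ ($P{\left(K,T \right)} = \left(-5\right) 4 K = - 20 K$)
$z{\left(H \right)} = 2 H \left(294 + H\right)$ ($z{\left(H \right)} = \left(H + 294\right) \left(H + H\right) = \left(294 + H\right) 2 H = 2 H \left(294 + H\right)$)
$\frac{P{\left(-260,466 \right)} + z{\left(E \right)}}{-418288 - 294422} = \frac{\left(-20\right) \left(-260\right) + 2 \cdot 22 \left(294 + 22\right)}{-418288 - 294422} = \frac{5200 + 2 \cdot 22 \cdot 316}{-712710} = \left(5200 + 13904\right) \left(- \frac{1}{712710}\right) = 19104 \left(- \frac{1}{712710}\right) = - \frac{3184}{118785}$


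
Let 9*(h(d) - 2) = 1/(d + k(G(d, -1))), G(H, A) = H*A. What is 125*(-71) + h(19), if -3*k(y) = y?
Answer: -2023043/228 ≈ -8873.0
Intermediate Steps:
G(H, A) = A*H
k(y) = -y/3
h(d) = 2 + 1/(12*d) (h(d) = 2 + 1/(9*(d - (-1)*d/3)) = 2 + 1/(9*(d + d/3)) = 2 + 1/(9*((4*d/3))) = 2 + (3/(4*d))/9 = 2 + 1/(12*d))
125*(-71) + h(19) = 125*(-71) + (2 + (1/12)/19) = -8875 + (2 + (1/12)*(1/19)) = -8875 + (2 + 1/228) = -8875 + 457/228 = -2023043/228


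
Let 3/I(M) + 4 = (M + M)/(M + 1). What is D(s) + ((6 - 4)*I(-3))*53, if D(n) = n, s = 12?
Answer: -306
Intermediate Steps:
I(M) = 3/(-4 + 2*M/(1 + M)) (I(M) = 3/(-4 + (M + M)/(M + 1)) = 3/(-4 + (2*M)/(1 + M)) = 3/(-4 + 2*M/(1 + M)))
D(s) + ((6 - 4)*I(-3))*53 = 12 + ((6 - 4)*(3*(-1 - 1*(-3))/(2*(2 - 3))))*53 = 12 + (2*((3/2)*(-1 + 3)/(-1)))*53 = 12 + (2*((3/2)*(-1)*2))*53 = 12 + (2*(-3))*53 = 12 - 6*53 = 12 - 318 = -306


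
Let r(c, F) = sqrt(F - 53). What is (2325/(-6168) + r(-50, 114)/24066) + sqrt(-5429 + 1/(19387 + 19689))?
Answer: -775/2056 + sqrt(61)/24066 + I*sqrt(2072430857707)/19538 ≈ -0.37662 + 73.682*I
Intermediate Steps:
r(c, F) = sqrt(-53 + F)
(2325/(-6168) + r(-50, 114)/24066) + sqrt(-5429 + 1/(19387 + 19689)) = (2325/(-6168) + sqrt(-53 + 114)/24066) + sqrt(-5429 + 1/(19387 + 19689)) = (2325*(-1/6168) + sqrt(61)*(1/24066)) + sqrt(-5429 + 1/39076) = (-775/2056 + sqrt(61)/24066) + sqrt(-5429 + 1/39076) = (-775/2056 + sqrt(61)/24066) + sqrt(-212143603/39076) = (-775/2056 + sqrt(61)/24066) + I*sqrt(2072430857707)/19538 = -775/2056 + sqrt(61)/24066 + I*sqrt(2072430857707)/19538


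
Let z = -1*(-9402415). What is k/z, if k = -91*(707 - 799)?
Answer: 8372/9402415 ≈ 0.00089041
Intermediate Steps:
z = 9402415
k = 8372 (k = -91*(-92) = 8372)
k/z = 8372/9402415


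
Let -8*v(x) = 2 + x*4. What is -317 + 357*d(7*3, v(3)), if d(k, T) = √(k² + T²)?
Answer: -317 + 2499*√145/4 ≈ 7206.0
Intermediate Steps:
v(x) = -¼ - x/2 (v(x) = -(2 + x*4)/8 = -(2 + 4*x)/8 = -¼ - x/2)
d(k, T) = √(T² + k²)
-317 + 357*d(7*3, v(3)) = -317 + 357*√((-¼ - ½*3)² + (7*3)²) = -317 + 357*√((-¼ - 3/2)² + 21²) = -317 + 357*√((-7/4)² + 441) = -317 + 357*√(49/16 + 441) = -317 + 357*√(7105/16) = -317 + 357*(7*√145/4) = -317 + 2499*√145/4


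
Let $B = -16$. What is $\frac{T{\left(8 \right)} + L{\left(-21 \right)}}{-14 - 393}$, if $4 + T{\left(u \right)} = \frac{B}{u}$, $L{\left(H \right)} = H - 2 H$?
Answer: $- \frac{15}{407} \approx -0.036855$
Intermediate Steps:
$L{\left(H \right)} = - H$
$T{\left(u \right)} = -4 - \frac{16}{u}$
$\frac{T{\left(8 \right)} + L{\left(-21 \right)}}{-14 - 393} = \frac{\left(-4 - \frac{16}{8}\right) - -21}{-14 - 393} = \frac{\left(-4 - 2\right) + 21}{-407} = \left(\left(-4 - 2\right) + 21\right) \left(- \frac{1}{407}\right) = \left(-6 + 21\right) \left(- \frac{1}{407}\right) = 15 \left(- \frac{1}{407}\right) = - \frac{15}{407}$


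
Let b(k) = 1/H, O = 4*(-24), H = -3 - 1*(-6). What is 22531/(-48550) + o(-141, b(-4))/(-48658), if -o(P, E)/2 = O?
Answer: -552817499/1181172950 ≈ -0.46802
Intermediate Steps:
H = 3 (H = -3 + 6 = 3)
O = -96
b(k) = ⅓ (b(k) = 1/3 = ⅓)
o(P, E) = 192 (o(P, E) = -2*(-96) = 192)
22531/(-48550) + o(-141, b(-4))/(-48658) = 22531/(-48550) + 192/(-48658) = 22531*(-1/48550) + 192*(-1/48658) = -22531/48550 - 96/24329 = -552817499/1181172950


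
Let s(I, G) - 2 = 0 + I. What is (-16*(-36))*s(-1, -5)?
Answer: 576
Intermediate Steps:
s(I, G) = 2 + I (s(I, G) = 2 + (0 + I) = 2 + I)
(-16*(-36))*s(-1, -5) = (-16*(-36))*(2 - 1) = 576*1 = 576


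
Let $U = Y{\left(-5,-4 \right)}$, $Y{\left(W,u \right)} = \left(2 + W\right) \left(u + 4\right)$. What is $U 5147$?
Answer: $0$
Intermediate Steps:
$Y{\left(W,u \right)} = \left(2 + W\right) \left(4 + u\right)$
$U = 0$ ($U = 8 + 2 \left(-4\right) + 4 \left(-5\right) - -20 = 8 - 8 - 20 + 20 = 0$)
$U 5147 = 0 \cdot 5147 = 0$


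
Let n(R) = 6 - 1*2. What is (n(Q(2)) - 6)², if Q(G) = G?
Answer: 4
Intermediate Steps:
n(R) = 4 (n(R) = 6 - 2 = 4)
(n(Q(2)) - 6)² = (4 - 6)² = (-2)² = 4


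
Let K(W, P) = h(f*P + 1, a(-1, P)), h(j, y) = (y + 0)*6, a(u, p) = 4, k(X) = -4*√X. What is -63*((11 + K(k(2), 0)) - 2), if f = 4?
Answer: -2079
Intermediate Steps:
h(j, y) = 6*y (h(j, y) = y*6 = 6*y)
K(W, P) = 24 (K(W, P) = 6*4 = 24)
-63*((11 + K(k(2), 0)) - 2) = -63*((11 + 24) - 2) = -63*(35 - 2) = -63*33 = -2079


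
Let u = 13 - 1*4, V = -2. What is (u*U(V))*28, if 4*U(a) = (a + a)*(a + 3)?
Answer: -252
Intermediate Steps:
U(a) = a*(3 + a)/2 (U(a) = ((a + a)*(a + 3))/4 = ((2*a)*(3 + a))/4 = (2*a*(3 + a))/4 = a*(3 + a)/2)
u = 9 (u = 13 - 4 = 9)
(u*U(V))*28 = (9*((1/2)*(-2)*(3 - 2)))*28 = (9*((1/2)*(-2)*1))*28 = (9*(-1))*28 = -9*28 = -252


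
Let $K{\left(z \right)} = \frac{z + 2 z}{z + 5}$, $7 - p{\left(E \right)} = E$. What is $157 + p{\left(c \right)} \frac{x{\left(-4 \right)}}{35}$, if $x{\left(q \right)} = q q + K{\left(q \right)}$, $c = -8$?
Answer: $\frac{1111}{7} \approx 158.71$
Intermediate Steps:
$p{\left(E \right)} = 7 - E$
$K{\left(z \right)} = \frac{3 z}{5 + z}$
$x{\left(q \right)} = q^{2} + \frac{3 q}{5 + q}$ ($x{\left(q \right)} = q q + \frac{3 q}{5 + q} = q^{2} + \frac{3 q}{5 + q}$)
$157 + p{\left(c \right)} \frac{x{\left(-4 \right)}}{35} = 157 + \left(7 - -8\right) \frac{\left(-4\right) \frac{1}{5 - 4} \left(3 - 4 \left(5 - 4\right)\right)}{35} = 157 + \left(7 + 8\right) - \frac{4 \left(3 - 4\right)}{1} \cdot \frac{1}{35} = 157 + 15 \left(-4\right) 1 \left(3 - 4\right) \frac{1}{35} = 157 + 15 \left(-4\right) 1 \left(-1\right) \frac{1}{35} = 157 + 15 \cdot 4 \cdot \frac{1}{35} = 157 + 15 \cdot \frac{4}{35} = 157 + \frac{12}{7} = \frac{1111}{7}$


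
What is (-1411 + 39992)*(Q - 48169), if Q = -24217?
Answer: -2792724266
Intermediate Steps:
(-1411 + 39992)*(Q - 48169) = (-1411 + 39992)*(-24217 - 48169) = 38581*(-72386) = -2792724266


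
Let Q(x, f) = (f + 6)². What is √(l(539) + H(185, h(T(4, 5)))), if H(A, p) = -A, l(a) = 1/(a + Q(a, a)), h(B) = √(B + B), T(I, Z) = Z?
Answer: I*√4095175377549/148782 ≈ 13.601*I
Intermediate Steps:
h(B) = √2*√B (h(B) = √(2*B) = √2*√B)
Q(x, f) = (6 + f)²
l(a) = 1/(a + (6 + a)²)
√(l(539) + H(185, h(T(4, 5)))) = √(1/(539 + (6 + 539)²) - 1*185) = √(1/(539 + 545²) - 185) = √(1/(539 + 297025) - 185) = √(1/297564 - 185) = √(-55049339/297564) = I*√4095175377549/148782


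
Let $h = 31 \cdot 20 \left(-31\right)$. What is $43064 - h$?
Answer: $62284$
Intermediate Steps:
$h = -19220$ ($h = 620 \left(-31\right) = -19220$)
$43064 - h = 43064 - -19220 = 43064 + 19220 = 62284$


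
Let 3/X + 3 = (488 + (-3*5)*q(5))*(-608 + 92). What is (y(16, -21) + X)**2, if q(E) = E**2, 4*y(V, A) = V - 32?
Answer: 6044907001/377796969 ≈ 16.000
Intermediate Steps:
y(V, A) = -8 + V/4 (y(V, A) = (V - 32)/4 = (-32 + V)/4 = -8 + V/4)
X = -1/19437 (X = 3/(-3 + (488 - 3*5*5**2)*(-608 + 92)) = 3/(-3 + (488 - 15*25)*(-516)) = 3/(-3 + (488 - 375)*(-516)) = 3/(-3 + 113*(-516)) = 3/(-3 - 58308) = 3/(-58311) = 3*(-1/58311) = -1/19437 ≈ -5.1448e-5)
(y(16, -21) + X)**2 = ((-8 + (1/4)*16) - 1/19437)**2 = ((-8 + 4) - 1/19437)**2 = (-4 - 1/19437)**2 = (-77749/19437)**2 = 6044907001/377796969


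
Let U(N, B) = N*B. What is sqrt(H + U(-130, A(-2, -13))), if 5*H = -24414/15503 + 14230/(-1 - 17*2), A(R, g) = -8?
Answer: 2*sqrt(70540924057555)/542605 ≈ 30.958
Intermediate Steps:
U(N, B) = B*N
H = -44292436/542605 (H = (-24414/15503 + 14230/(-1 - 17*2))/5 = (-24414*1/15503 + 14230/(-1 - 34))/5 = (-24414/15503 + 14230/(-35))/5 = (-24414/15503 + 14230*(-1/35))/5 = (-24414/15503 - 2846/7)/5 = (1/5)*(-44292436/108521) = -44292436/542605 ≈ -81.629)
sqrt(H + U(-130, A(-2, -13))) = sqrt(-44292436/542605 - 8*(-130)) = sqrt(-44292436/542605 + 1040) = sqrt(520016764/542605) = 2*sqrt(70540924057555)/542605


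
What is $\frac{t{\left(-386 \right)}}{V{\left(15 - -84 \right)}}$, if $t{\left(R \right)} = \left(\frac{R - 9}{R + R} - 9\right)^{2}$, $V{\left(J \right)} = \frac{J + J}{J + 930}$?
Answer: $\frac{14729040487}{39334944} \approx 374.45$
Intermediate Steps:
$V{\left(J \right)} = \frac{2 J}{930 + J}$
$t{\left(R \right)} = \left(-9 + \frac{-9 + R}{2 R}\right)^{2}$ ($t{\left(R \right)} = \left(\frac{-9 + R}{2 R} - 9\right)^{2} = \left(-9 + \frac{-9 + R}{2 R}\right)^{2}$)
$\frac{t{\left(-386 \right)}}{V{\left(15 - -84 \right)}} = \frac{\frac{1}{4} \cdot \frac{1}{148996} \left(9 + 17 \left(-386\right)\right)^{2}}{2 \left(15 - -84\right) \frac{1}{930 + \left(15 - -84\right)}} = \frac{\frac{1}{4} \cdot \frac{1}{148996} \left(9 - 6562\right)^{2}}{2 \left(15 + 84\right) \frac{1}{930 + \left(15 + 84\right)}} = \frac{\frac{1}{4} \cdot \frac{1}{148996} \left(-6553\right)^{2}}{2 \cdot 99 \frac{1}{930 + 99}} = \frac{\frac{1}{4} \cdot \frac{1}{148996} \cdot 42941809}{2 \cdot 99 \cdot \frac{1}{1029}} = \frac{42941809}{595984 \cdot 2 \cdot 99 \cdot \frac{1}{1029}} = \frac{42941809}{595984 \cdot \frac{66}{343}} = \frac{42941809}{595984} \cdot \frac{343}{66} = \frac{14729040487}{39334944}$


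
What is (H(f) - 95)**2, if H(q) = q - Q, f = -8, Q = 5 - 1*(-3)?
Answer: 12321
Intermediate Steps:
Q = 8 (Q = 5 + 3 = 8)
H(q) = -8 + q (H(q) = q - 1*8 = q - 8 = -8 + q)
(H(f) - 95)**2 = ((-8 - 8) - 95)**2 = (-16 - 95)**2 = (-111)**2 = 12321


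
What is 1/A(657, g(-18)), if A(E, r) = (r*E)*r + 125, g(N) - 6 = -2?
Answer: 1/10637 ≈ 9.4011e-5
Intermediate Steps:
g(N) = 4 (g(N) = 6 - 2 = 4)
A(E, r) = 125 + E*r² (A(E, r) = (E*r)*r + 125 = E*r² + 125 = 125 + E*r²)
1/A(657, g(-18)) = 1/(125 + 657*4²) = 1/(125 + 657*16) = 1/(125 + 10512) = 1/10637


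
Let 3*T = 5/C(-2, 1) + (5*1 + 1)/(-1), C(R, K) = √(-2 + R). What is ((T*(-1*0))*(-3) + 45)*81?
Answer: 3645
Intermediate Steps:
T = -2 - 5*I/6 (T = (5/(√(-2 - 2)) + (5*1 + 1)/(-1))/3 = (5/(√(-4)) + (5 + 1)*(-1))/3 = (5/((2*I)) + 6*(-1))/3 = (5*(-I/2) - 6)/3 = (-5*I/2 - 6)/3 = (-6 - 5*I/2)/3 = -2 - 5*I/6 ≈ -2.0 - 0.83333*I)
((T*(-1*0))*(-3) + 45)*81 = (((-2 - 5*I/6)*(-1*0))*(-3) + 45)*81 = (((-2 - 5*I/6)*0)*(-3) + 45)*81 = (0*(-3) + 45)*81 = (0 + 45)*81 = 45*81 = 3645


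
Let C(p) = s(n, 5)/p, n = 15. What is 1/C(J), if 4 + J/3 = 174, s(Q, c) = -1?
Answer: -510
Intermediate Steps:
J = 510 (J = -12 + 3*174 = -12 + 522 = 510)
C(p) = -1/p
1/C(J) = 1/(-1/510) = -510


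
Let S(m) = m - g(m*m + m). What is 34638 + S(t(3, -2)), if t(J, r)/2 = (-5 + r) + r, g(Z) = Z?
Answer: 34314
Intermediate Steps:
t(J, r) = -10 + 4*r (t(J, r) = 2*((-5 + r) + r) = 2*(-5 + 2*r) = -10 + 4*r)
S(m) = -m² (S(m) = m - (m*m + m) = m - (m² + m) = m - (m + m²) = m + (-m - m²) = -m²)
34638 + S(t(3, -2)) = 34638 - (-10 + 4*(-2))² = 34638 - (-10 - 8)² = 34638 - 1*(-18)² = 34638 - 1*324 = 34638 - 324 = 34314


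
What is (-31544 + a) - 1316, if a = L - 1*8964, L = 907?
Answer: -40917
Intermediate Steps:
a = -8057 (a = 907 - 1*8964 = 907 - 8964 = -8057)
(-31544 + a) - 1316 = (-31544 - 8057) - 1316 = -39601 - 1316 = -40917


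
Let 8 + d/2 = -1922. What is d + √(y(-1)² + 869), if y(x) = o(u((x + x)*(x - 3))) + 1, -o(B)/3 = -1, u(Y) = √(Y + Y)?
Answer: -3860 + √885 ≈ -3830.3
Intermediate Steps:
d = -3860 (d = -16 + 2*(-1922) = -16 - 3844 = -3860)
u(Y) = √2*√Y (u(Y) = √(2*Y) = √2*√Y)
o(B) = 3 (o(B) = -3*(-1) = 3)
y(x) = 4 (y(x) = 3 + 1 = 4)
d + √(y(-1)² + 869) = -3860 + √(4² + 869) = -3860 + √(16 + 869) = -3860 + √885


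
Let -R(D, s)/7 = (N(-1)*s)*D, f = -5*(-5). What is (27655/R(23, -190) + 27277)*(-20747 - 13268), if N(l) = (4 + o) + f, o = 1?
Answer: -34058716833133/36708 ≈ -9.2783e+8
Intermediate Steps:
f = 25
N(l) = 30 (N(l) = (4 + 1) + 25 = 5 + 25 = 30)
R(D, s) = -210*D*s (R(D, s) = -7*30*s*D = -210*D*s)
(27655/R(23, -190) + 27277)*(-20747 - 13268) = (27655/((-210*23*(-190))) + 27277)*(-20747 - 13268) = (27655/917700 + 27277)*(-34015) = (27655*(1/917700) + 27277)*(-34015) = (5531/183540 + 27277)*(-34015) = (5006426111/183540)*(-34015) = -34058716833133/36708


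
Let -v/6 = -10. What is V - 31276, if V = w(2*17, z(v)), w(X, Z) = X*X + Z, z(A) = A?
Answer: -30060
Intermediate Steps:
v = 60 (v = -6*(-10) = 60)
w(X, Z) = Z + X**2 (w(X, Z) = X**2 + Z = Z + X**2)
V = 1216 (V = 60 + (2*17)**2 = 60 + 34**2 = 60 + 1156 = 1216)
V - 31276 = 1216 - 31276 = -30060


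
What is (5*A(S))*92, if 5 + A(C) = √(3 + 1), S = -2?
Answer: -1380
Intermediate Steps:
A(C) = -3 (A(C) = -5 + √(3 + 1) = -5 + √4 = -5 + 2 = -3)
(5*A(S))*92 = (5*(-3))*92 = -15*92 = -1380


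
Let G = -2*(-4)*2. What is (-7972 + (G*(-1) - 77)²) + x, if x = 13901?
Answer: 14578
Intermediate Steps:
G = 16 (G = 8*2 = 16)
(-7972 + (G*(-1) - 77)²) + x = (-7972 + (16*(-1) - 77)²) + 13901 = (-7972 + (-16 - 77)²) + 13901 = (-7972 + (-93)²) + 13901 = (-7972 + 8649) + 13901 = 677 + 13901 = 14578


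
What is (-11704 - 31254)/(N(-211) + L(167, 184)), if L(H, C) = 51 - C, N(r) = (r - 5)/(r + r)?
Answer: 9064138/27955 ≈ 324.24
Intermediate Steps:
N(r) = (-5 + r)/(2*r) (N(r) = (-5 + r)/((2*r)) = (-5 + r)*(1/(2*r)) = (-5 + r)/(2*r))
(-11704 - 31254)/(N(-211) + L(167, 184)) = (-11704 - 31254)/((½)*(-5 - 211)/(-211) + (51 - 1*184)) = -42958/((½)*(-1/211)*(-216) + (51 - 184)) = -42958/(108/211 - 133) = -42958/(-27955/211) = -42958*(-211/27955) = 9064138/27955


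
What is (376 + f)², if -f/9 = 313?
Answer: 5958481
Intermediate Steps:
f = -2817 (f = -9*313 = -2817)
(376 + f)² = (376 - 2817)² = (-2441)² = 5958481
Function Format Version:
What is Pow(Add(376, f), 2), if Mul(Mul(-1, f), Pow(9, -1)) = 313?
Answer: 5958481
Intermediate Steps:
f = -2817 (f = Mul(-9, 313) = -2817)
Pow(Add(376, f), 2) = Pow(Add(376, -2817), 2) = Pow(-2441, 2) = 5958481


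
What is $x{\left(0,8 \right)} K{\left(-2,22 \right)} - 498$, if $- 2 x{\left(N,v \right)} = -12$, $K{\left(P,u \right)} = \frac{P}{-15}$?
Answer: $- \frac{2486}{5} \approx -497.2$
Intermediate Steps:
$K{\left(P,u \right)} = - \frac{P}{15}$ ($K{\left(P,u \right)} = P \left(- \frac{1}{15}\right) = - \frac{P}{15}$)
$x{\left(N,v \right)} = 6$ ($x{\left(N,v \right)} = \left(- \frac{1}{2}\right) \left(-12\right) = 6$)
$x{\left(0,8 \right)} K{\left(-2,22 \right)} - 498 = 6 \left(\left(- \frac{1}{15}\right) \left(-2\right)\right) - 498 = 6 \cdot \frac{2}{15} - 498 = \frac{4}{5} - 498 = - \frac{2486}{5}$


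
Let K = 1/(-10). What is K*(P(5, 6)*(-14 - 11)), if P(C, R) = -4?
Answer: -10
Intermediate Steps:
K = -1/10 ≈ -0.10000
K*(P(5, 6)*(-14 - 11)) = -(-2)*(-14 - 11)/5 = -(-2)*(-25)/5 = -1/10*100 = -10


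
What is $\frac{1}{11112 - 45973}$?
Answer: $- \frac{1}{34861} \approx -2.8685 \cdot 10^{-5}$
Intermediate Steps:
$\frac{1}{11112 - 45973} = \frac{1}{-34861} = - \frac{1}{34861}$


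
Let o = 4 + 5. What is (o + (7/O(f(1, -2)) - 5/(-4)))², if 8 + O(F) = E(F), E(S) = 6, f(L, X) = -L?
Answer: 729/16 ≈ 45.563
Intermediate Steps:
O(F) = -2 (O(F) = -8 + 6 = -2)
o = 9
(o + (7/O(f(1, -2)) - 5/(-4)))² = (9 + (7/(-2) - 5/(-4)))² = (9 + (7*(-½) - 5*(-¼)))² = (9 + (-7/2 + 5/4))² = (9 - 9/4)² = (27/4)² = 729/16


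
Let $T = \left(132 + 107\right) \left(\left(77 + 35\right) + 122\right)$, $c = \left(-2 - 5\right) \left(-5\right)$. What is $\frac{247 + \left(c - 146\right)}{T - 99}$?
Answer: $\frac{136}{55827} \approx 0.0024361$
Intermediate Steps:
$c = 35$ ($c = \left(-7\right) \left(-5\right) = 35$)
$T = 55926$ ($T = 239 \left(112 + 122\right) = 239 \cdot 234 = 55926$)
$\frac{247 + \left(c - 146\right)}{T - 99} = \frac{247 + \left(35 - 146\right)}{55926 - 99} = \frac{247 + \left(35 - 146\right)}{55827} = \left(247 - 111\right) \frac{1}{55827} = 136 \cdot \frac{1}{55827} = \frac{136}{55827}$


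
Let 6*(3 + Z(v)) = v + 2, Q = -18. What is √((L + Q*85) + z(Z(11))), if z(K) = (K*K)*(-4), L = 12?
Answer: I*√13687/3 ≈ 38.997*I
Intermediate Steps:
Z(v) = -8/3 + v/6 (Z(v) = -3 + (v + 2)/6 = -3 + (2 + v)/6 = -3 + (⅓ + v/6) = -8/3 + v/6)
z(K) = -4*K² (z(K) = K²*(-4) = -4*K²)
√((L + Q*85) + z(Z(11))) = √((12 - 18*85) - 4*(-8/3 + (⅙)*11)²) = √((12 - 1530) - 4*(-8/3 + 11/6)²) = √(-1518 - 4*(-⅚)²) = √(-1518 - 4*25/36) = √(-1518 - 25/9) = √(-13687/9) = I*√13687/3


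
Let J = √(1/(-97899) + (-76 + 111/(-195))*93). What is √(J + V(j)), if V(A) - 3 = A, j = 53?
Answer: 2*√(566906269989150 + 6363435*I*√18021895838588265)/6363435 ≈ 8.8678 + 4.758*I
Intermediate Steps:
V(A) = 3 + A
J = 4*I*√18021895838588265/6363435 (J = √(-1/97899 + (-76 + 111*(-1/195))*93) = √(-1/97899 + (-76 - 37/65)*93) = √(-1/97899 - 4977/65*93) = √(-1/97899 - 462861/65) = √(-45313629104/6363435) = 4*I*√18021895838588265/6363435 ≈ 84.386*I)
√(J + V(j)) = √(4*I*√18021895838588265/6363435 + (3 + 53)) = √(4*I*√18021895838588265/6363435 + 56) = √(56 + 4*I*√18021895838588265/6363435)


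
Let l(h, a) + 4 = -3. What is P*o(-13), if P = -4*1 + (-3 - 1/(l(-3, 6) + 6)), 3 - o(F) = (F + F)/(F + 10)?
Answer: 34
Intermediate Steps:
l(h, a) = -7 (l(h, a) = -4 - 3 = -7)
o(F) = 3 - 2*F/(10 + F) (o(F) = 3 - (F + F)/(F + 10) = 3 - 2*F/(10 + F))
P = -6 (P = -4*1 + (-3 - 1/(-7 + 6)) = -4 + (-3 - 1/(-1)) = -4 + (-3 - 1*(-1)) = -4 + (-3 + 1) = -4 - 2 = -6)
P*o(-13) = -6*(30 - 13)/(10 - 13) = -6*17/(-3) = -(-2)*17 = -6*(-17/3) = 34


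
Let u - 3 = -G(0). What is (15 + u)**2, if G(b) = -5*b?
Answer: 324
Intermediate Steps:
u = 3 (u = 3 - (-5)*0 = 3 - 1*0 = 3 + 0 = 3)
(15 + u)**2 = (15 + 3)**2 = 18**2 = 324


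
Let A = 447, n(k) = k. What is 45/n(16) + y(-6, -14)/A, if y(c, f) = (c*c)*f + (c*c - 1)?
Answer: 12611/7152 ≈ 1.7633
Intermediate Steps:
y(c, f) = -1 + c**2 + f*c**2 (y(c, f) = c**2*f + (c**2 - 1) = f*c**2 + (-1 + c**2) = -1 + c**2 + f*c**2)
45/n(16) + y(-6, -14)/A = 45/16 + (-1 + (-6)**2 - 14*(-6)**2)/447 = 45*(1/16) + (-1 + 36 - 14*36)*(1/447) = 45/16 + (-1 + 36 - 504)*(1/447) = 45/16 - 469*1/447 = 45/16 - 469/447 = 12611/7152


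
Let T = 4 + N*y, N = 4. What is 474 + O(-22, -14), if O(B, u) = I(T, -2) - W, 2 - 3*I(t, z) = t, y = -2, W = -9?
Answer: 485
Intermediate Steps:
T = -4 (T = 4 + 4*(-2) = 4 - 8 = -4)
I(t, z) = 2/3 - t/3
O(B, u) = 11 (O(B, u) = (2/3 - 1/3*(-4)) - 1*(-9) = (2/3 + 4/3) + 9 = 2 + 9 = 11)
474 + O(-22, -14) = 474 + 11 = 485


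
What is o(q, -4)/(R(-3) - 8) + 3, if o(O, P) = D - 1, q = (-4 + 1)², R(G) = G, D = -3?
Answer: 37/11 ≈ 3.3636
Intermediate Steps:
q = 9 (q = (-3)² = 9)
o(O, P) = -4 (o(O, P) = -3 - 1 = -4)
o(q, -4)/(R(-3) - 8) + 3 = -4/(-3 - 8) + 3 = -4/(-11) + 3 = -1/11*(-4) + 3 = 4/11 + 3 = 37/11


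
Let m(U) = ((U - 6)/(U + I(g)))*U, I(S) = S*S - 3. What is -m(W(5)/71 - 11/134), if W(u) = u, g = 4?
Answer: -6348645/1175654494 ≈ -0.0054001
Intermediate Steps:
I(S) = -3 + S**2 (I(S) = S**2 - 3 = -3 + S**2)
m(U) = U*(-6 + U)/(13 + U) (m(U) = ((U - 6)/(U + (-3 + 4**2)))*U = ((-6 + U)/(U + (-3 + 16)))*U = ((-6 + U)/(U + 13))*U = ((-6 + U)/(13 + U))*U = U*(-6 + U)/(13 + U))
-m(W(5)/71 - 11/134) = -(5/71 - 11/134)*(-6 + (5/71 - 11/134))/(13 + (5/71 - 11/134)) = -(-111)*(-6 - 111/9514)/(9514*(13 - 111/9514)) = -(-111)*(-57195)/(9514*123571/9514*9514) = -(-111)*9514*(-57195)/(9514*123571*9514) = -1*6348645/1175654494 = -6348645/1175654494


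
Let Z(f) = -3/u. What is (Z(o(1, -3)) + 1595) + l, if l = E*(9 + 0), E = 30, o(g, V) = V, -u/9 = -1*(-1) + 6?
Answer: 39166/21 ≈ 1865.0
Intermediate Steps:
u = -63 (u = -9*(-1*(-1) + 6) = -9*(1 + 6) = -9*7 = -63)
Z(f) = 1/21 (Z(f) = -3/(-63) = -3*(-1/63) = 1/21)
l = 270 (l = 30*(9 + 0) = 30*9 = 270)
(Z(o(1, -3)) + 1595) + l = (1/21 + 1595) + 270 = 33496/21 + 270 = 39166/21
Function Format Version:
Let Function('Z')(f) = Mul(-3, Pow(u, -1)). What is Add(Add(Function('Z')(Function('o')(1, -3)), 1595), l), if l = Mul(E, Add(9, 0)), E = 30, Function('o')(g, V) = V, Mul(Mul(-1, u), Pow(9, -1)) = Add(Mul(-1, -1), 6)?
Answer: Rational(39166, 21) ≈ 1865.0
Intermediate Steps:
u = -63 (u = Mul(-9, Add(Mul(-1, -1), 6)) = Mul(-9, Add(1, 6)) = Mul(-9, 7) = -63)
Function('Z')(f) = Rational(1, 21) (Function('Z')(f) = Mul(-3, Pow(-63, -1)) = Mul(-3, Rational(-1, 63)) = Rational(1, 21))
l = 270 (l = Mul(30, Add(9, 0)) = Mul(30, 9) = 270)
Add(Add(Function('Z')(Function('o')(1, -3)), 1595), l) = Add(Add(Rational(1, 21), 1595), 270) = Add(Rational(33496, 21), 270) = Rational(39166, 21)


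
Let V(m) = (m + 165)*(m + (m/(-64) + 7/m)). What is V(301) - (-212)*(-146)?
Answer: 147415257/1376 ≈ 1.0713e+5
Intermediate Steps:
V(m) = (165 + m)*(7/m + 63*m/64) (V(m) = (165 + m)*(m + (m*(-1/64) + 7/m)) = (165 + m)*(m + (-m/64 + 7/m)) = (165 + m)*(m + (7/m - m/64)) = (165 + m)*(7/m + 63*m/64))
V(301) - (-212)*(-146) = (7 + 1155/301 + (63/64)*301² + (10395/64)*301) - (-212)*(-146) = (7 + 1155*(1/301) + (63/64)*90601 + 3128895/64) - 1*30952 = (7 + 165/43 + 5707863/64 + 3128895/64) - 30952 = 190005209/1376 - 30952 = 147415257/1376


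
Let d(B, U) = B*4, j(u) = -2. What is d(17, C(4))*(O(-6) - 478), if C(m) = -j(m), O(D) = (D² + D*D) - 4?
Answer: -27880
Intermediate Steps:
O(D) = -4 + 2*D² (O(D) = (D² + D²) - 4 = 2*D² - 4 = -4 + 2*D²)
C(m) = 2 (C(m) = -1*(-2) = 2)
d(B, U) = 4*B
d(17, C(4))*(O(-6) - 478) = (4*17)*((-4 + 2*(-6)²) - 478) = 68*((-4 + 2*36) - 478) = 68*((-4 + 72) - 478) = 68*(68 - 478) = 68*(-410) = -27880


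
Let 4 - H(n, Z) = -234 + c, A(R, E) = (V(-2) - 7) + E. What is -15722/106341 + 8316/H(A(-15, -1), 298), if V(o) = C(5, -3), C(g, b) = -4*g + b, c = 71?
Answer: 881706182/17758947 ≈ 49.649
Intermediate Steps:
C(g, b) = b - 4*g
V(o) = -23 (V(o) = -3 - 4*5 = -3 - 20 = -23)
A(R, E) = -30 + E (A(R, E) = (-23 - 7) + E = -30 + E)
H(n, Z) = 167 (H(n, Z) = 4 - (-234 + 71) = 4 - 1*(-163) = 4 + 163 = 167)
-15722/106341 + 8316/H(A(-15, -1), 298) = -15722/106341 + 8316/167 = 881706182/17758947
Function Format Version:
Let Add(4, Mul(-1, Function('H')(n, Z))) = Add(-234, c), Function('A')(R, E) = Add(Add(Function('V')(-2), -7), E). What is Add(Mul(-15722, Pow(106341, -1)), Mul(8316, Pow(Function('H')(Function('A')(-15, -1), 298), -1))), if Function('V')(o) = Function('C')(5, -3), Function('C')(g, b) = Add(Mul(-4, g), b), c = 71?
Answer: Rational(881706182, 17758947) ≈ 49.649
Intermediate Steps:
Function('C')(g, b) = Add(b, Mul(-4, g))
Function('V')(o) = -23 (Function('V')(o) = Add(-3, Mul(-4, 5)) = Add(-3, -20) = -23)
Function('A')(R, E) = Add(-30, E) (Function('A')(R, E) = Add(Add(-23, -7), E) = Add(-30, E))
Function('H')(n, Z) = 167 (Function('H')(n, Z) = Add(4, Mul(-1, Add(-234, 71))) = Add(4, Mul(-1, -163)) = Add(4, 163) = 167)
Add(Mul(-15722, Pow(106341, -1)), Mul(8316, Pow(Function('H')(Function('A')(-15, -1), 298), -1))) = Add(Mul(-15722, Pow(106341, -1)), Mul(8316, Pow(167, -1))) = Add(Mul(-15722, Rational(1, 106341)), Mul(8316, Rational(1, 167))) = Add(Rational(-15722, 106341), Rational(8316, 167)) = Rational(881706182, 17758947)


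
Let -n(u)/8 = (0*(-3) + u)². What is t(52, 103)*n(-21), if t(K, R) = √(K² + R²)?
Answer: -3528*√13313 ≈ -4.0707e+5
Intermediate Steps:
n(u) = -8*u² (n(u) = -8*(0*(-3) + u)² = -8*(0 + u)² = -8*u²)
t(52, 103)*n(-21) = √(52² + 103²)*(-8*(-21)²) = √(2704 + 10609)*(-8*441) = √13313*(-3528) = -3528*√13313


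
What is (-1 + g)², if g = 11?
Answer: 100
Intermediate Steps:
(-1 + g)² = (-1 + 11)² = 10² = 100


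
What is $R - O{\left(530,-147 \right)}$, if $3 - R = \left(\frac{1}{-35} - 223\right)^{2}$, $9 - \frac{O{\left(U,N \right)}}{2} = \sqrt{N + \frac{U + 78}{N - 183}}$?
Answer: $- \frac{60952011}{1225} + \frac{2 i \sqrt{4052235}}{165} \approx -49757.0 + 24.4 i$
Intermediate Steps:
$O{\left(U,N \right)} = 18 - 2 \sqrt{N + \frac{78 + U}{-183 + N}}$ ($O{\left(U,N \right)} = 18 - 2 \sqrt{N + \frac{U + 78}{N - 183}} = 18 - 2 \sqrt{N + \frac{78 + U}{-183 + N}}$)
$R = - \frac{60929961}{1225}$ ($R = 3 - \left(\frac{1}{-35} - 223\right)^{2} = 3 - \left(- \frac{1}{35} - 223\right)^{2} = 3 - \left(- \frac{7806}{35}\right)^{2} = 3 - \frac{60933636}{1225} = - \frac{60929961}{1225} \approx -49739.0$)
$R - O{\left(530,-147 \right)} = - \frac{60929961}{1225} - \left(18 - 2 \sqrt{\frac{78 + 530 - 147 \left(-183 - 147\right)}{-183 - 147}}\right) = - \frac{60929961}{1225} - \left(18 - 2 \sqrt{\frac{78 + 530 - -48510}{-330}}\right) = - \frac{60929961}{1225} - \left(18 - 2 \sqrt{- \frac{78 + 530 + 48510}{330}}\right) = - \frac{60929961}{1225} - \left(18 - 2 \sqrt{\left(- \frac{1}{330}\right) 49118}\right) = - \frac{60929961}{1225} - \left(18 - 2 \sqrt{- \frac{24559}{165}}\right) = - \frac{60929961}{1225} - \left(18 - 2 \frac{i \sqrt{4052235}}{165}\right) = - \frac{60929961}{1225} - \left(18 - \frac{2 i \sqrt{4052235}}{165}\right) = - \frac{60952011}{1225} + \frac{2 i \sqrt{4052235}}{165}$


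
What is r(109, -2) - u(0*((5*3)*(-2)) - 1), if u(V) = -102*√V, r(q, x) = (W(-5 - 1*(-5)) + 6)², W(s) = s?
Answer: 36 + 102*I ≈ 36.0 + 102.0*I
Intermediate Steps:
r(q, x) = 36 (r(q, x) = ((-5 - 1*(-5)) + 6)² = ((-5 + 5) + 6)² = (0 + 6)² = 6² = 36)
r(109, -2) - u(0*((5*3)*(-2)) - 1) = 36 - (-102)*√(0*((5*3)*(-2)) - 1) = 36 - (-102)*√(0*(15*(-2)) - 1) = 36 - (-102)*√(0*(-30) - 1) = 36 - (-102)*√(0 - 1) = 36 - (-102)*√(-1) = 36 - (-102)*I = 36 + 102*I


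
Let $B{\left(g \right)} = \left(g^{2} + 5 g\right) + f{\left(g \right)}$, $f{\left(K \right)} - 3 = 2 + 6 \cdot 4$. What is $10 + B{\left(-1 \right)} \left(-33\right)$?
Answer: $-815$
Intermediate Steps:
$f{\left(K \right)} = 29$ ($f{\left(K \right)} = 3 + \left(2 + 6 \cdot 4\right) = 3 + \left(2 + 24\right) = 3 + 26 = 29$)
$B{\left(g \right)} = 29 + g^{2} + 5 g$ ($B{\left(g \right)} = \left(g^{2} + 5 g\right) + 29 = 29 + g^{2} + 5 g$)
$10 + B{\left(-1 \right)} \left(-33\right) = 10 + \left(29 + \left(-1\right)^{2} + 5 \left(-1\right)\right) \left(-33\right) = 10 + \left(29 + 1 - 5\right) \left(-33\right) = 10 + 25 \left(-33\right) = 10 - 825 = -815$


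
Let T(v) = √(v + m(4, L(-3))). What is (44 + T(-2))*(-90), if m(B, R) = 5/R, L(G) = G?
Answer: -3960 - 30*I*√33 ≈ -3960.0 - 172.34*I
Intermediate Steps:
T(v) = √(-5/3 + v) (T(v) = √(v + 5/(-3)) = √(v + 5*(-⅓)) = √(v - 5/3) = √(-5/3 + v))
(44 + T(-2))*(-90) = (44 + √(-15 + 9*(-2))/3)*(-90) = (44 + √(-15 - 18)/3)*(-90) = (44 + √(-33)/3)*(-90) = (44 + (I*√33)/3)*(-90) = (44 + I*√33/3)*(-90) = -3960 - 30*I*√33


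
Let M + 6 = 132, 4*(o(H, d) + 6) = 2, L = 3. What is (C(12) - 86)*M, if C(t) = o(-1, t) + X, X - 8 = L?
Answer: -10143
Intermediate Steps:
o(H, d) = -11/2 (o(H, d) = -6 + (¼)*2 = -6 + ½ = -11/2)
X = 11 (X = 8 + 3 = 11)
M = 126 (M = -6 + 132 = 126)
C(t) = 11/2 (C(t) = -11/2 + 11 = 11/2)
(C(12) - 86)*M = (11/2 - 86)*126 = -161/2*126 = -10143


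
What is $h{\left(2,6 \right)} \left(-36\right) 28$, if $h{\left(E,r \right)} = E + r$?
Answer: $-8064$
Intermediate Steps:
$h{\left(2,6 \right)} \left(-36\right) 28 = \left(2 + 6\right) \left(-36\right) 28 = 8 \left(-36\right) 28 = \left(-288\right) 28 = -8064$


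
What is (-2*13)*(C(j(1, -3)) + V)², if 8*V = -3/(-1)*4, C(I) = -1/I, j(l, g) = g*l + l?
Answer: -104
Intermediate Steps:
j(l, g) = l + g*l
V = 3/2 (V = (-3/(-1)*4)/8 = (-3*(-1)*4)/8 = (3*4)/8 = (⅛)*12 = 3/2 ≈ 1.5000)
(-2*13)*(C(j(1, -3)) + V)² = (-2*13)*(-1/(1*(1 - 3)) + 3/2)² = -26*(-1/(1*(-2)) + 3/2)² = -26*(-1/(-2) + 3/2)² = -26*(-1*(-½) + 3/2)² = -26*(½ + 3/2)² = -26*2² = -26*4 = -104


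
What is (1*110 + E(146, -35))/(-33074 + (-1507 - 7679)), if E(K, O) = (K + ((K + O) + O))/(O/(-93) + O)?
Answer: -166777/68038600 ≈ -0.0024512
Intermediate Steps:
E(K, O) = 93*(2*K + 2*O)/(92*O) (E(K, O) = (K + (K + 2*O))/(O*(-1/93) + O) = (2*K + 2*O)/(-O/93 + O) = (2*K + 2*O)/((92*O/93)) = (2*K + 2*O)*(93/(92*O)) = 93*(2*K + 2*O)/(92*O))
(1*110 + E(146, -35))/(-33074 + (-1507 - 7679)) = (1*110 + (93/46)*(146 - 35)/(-35))/(-33074 + (-1507 - 7679)) = (110 + (93/46)*(-1/35)*111)/(-33074 - 9186) = (110 - 10323/1610)/(-42260) = (166777/1610)*(-1/42260) = -166777/68038600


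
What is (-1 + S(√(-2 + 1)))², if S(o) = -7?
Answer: 64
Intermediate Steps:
(-1 + S(√(-2 + 1)))² = (-1 - 7)² = (-8)² = 64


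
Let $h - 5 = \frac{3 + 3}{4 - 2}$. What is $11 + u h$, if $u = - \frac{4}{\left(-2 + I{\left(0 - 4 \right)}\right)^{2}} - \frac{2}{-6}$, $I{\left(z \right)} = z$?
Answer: $\frac{115}{9} \approx 12.778$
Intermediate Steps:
$h = 8$ ($h = 5 + \frac{3 + 3}{4 - 2} = 5 + \frac{6}{2} = 5 + 6 \cdot \frac{1}{2} = 5 + 3 = 8$)
$u = \frac{2}{9}$ ($u = - \frac{4}{\left(-2 + \left(0 - 4\right)\right)^{2}} - \frac{2}{-6} = - \frac{4}{\left(-2 + \left(0 - 4\right)\right)^{2}} - - \frac{1}{3} = - \frac{4}{\left(-2 - 4\right)^{2}} + \frac{1}{3} = - \frac{4}{\left(-6\right)^{2}} + \frac{1}{3} = - \frac{4}{36} + \frac{1}{3} = \left(-4\right) \frac{1}{36} + \frac{1}{3} = - \frac{1}{9} + \frac{1}{3} = \frac{2}{9} \approx 0.22222$)
$11 + u h = 11 + \frac{2}{9} \cdot 8 = 11 + \frac{16}{9} = \frac{115}{9}$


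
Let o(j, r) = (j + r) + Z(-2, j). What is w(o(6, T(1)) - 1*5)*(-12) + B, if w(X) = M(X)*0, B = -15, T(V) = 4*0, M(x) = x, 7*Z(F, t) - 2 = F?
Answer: -15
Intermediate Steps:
Z(F, t) = 2/7 + F/7
T(V) = 0
o(j, r) = j + r (o(j, r) = (j + r) + (2/7 + (⅐)*(-2)) = (j + r) + (2/7 - 2/7) = (j + r) + 0 = j + r)
w(X) = 0 (w(X) = X*0 = 0)
w(o(6, T(1)) - 1*5)*(-12) + B = 0*(-12) - 15 = 0 - 15 = -15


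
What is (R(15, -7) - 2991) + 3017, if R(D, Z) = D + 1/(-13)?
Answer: 532/13 ≈ 40.923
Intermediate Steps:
R(D, Z) = -1/13 + D (R(D, Z) = D - 1/13 = -1/13 + D)
(R(15, -7) - 2991) + 3017 = ((-1/13 + 15) - 2991) + 3017 = (194/13 - 2991) + 3017 = -38689/13 + 3017 = 532/13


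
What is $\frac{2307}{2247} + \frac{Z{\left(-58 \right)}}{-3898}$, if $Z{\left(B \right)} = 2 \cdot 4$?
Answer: $\frac{1495785}{1459801} \approx 1.0247$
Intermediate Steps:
$Z{\left(B \right)} = 8$
$\frac{2307}{2247} + \frac{Z{\left(-58 \right)}}{-3898} = \frac{2307}{2247} + \frac{8}{-3898} = 2307 \cdot \frac{1}{2247} + 8 \left(- \frac{1}{3898}\right) = \frac{769}{749} - \frac{4}{1949} = \frac{1495785}{1459801}$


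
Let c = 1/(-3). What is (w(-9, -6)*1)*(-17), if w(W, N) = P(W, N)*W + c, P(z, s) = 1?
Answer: 476/3 ≈ 158.67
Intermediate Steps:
c = -1/3 ≈ -0.33333
w(W, N) = -1/3 + W (w(W, N) = 1*W - 1/3 = W - 1/3 = -1/3 + W)
(w(-9, -6)*1)*(-17) = ((-1/3 - 9)*1)*(-17) = -28/3*1*(-17) = -28/3*(-17) = 476/3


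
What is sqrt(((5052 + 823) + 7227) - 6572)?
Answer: sqrt(6530) ≈ 80.808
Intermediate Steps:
sqrt(((5052 + 823) + 7227) - 6572) = sqrt((5875 + 7227) - 6572) = sqrt(13102 - 6572) = sqrt(6530)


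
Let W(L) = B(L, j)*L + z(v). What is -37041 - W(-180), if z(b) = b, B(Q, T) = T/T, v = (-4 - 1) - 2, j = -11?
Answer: -36854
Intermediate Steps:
v = -7 (v = -5 - 2 = -7)
B(Q, T) = 1
W(L) = -7 + L (W(L) = 1*L - 7 = L - 7 = -7 + L)
-37041 - W(-180) = -37041 - (-7 - 180) = -37041 - 1*(-187) = -37041 + 187 = -36854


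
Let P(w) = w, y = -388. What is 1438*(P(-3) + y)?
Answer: -562258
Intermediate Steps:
1438*(P(-3) + y) = 1438*(-3 - 388) = 1438*(-391) = -562258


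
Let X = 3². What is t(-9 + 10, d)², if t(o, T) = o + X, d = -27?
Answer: 100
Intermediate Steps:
X = 9
t(o, T) = 9 + o (t(o, T) = o + 9 = 9 + o)
t(-9 + 10, d)² = (9 + (-9 + 10))² = (9 + 1)² = 10² = 100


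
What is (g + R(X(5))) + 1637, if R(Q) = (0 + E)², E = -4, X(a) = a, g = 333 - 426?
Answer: 1560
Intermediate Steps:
g = -93
R(Q) = 16 (R(Q) = (0 - 4)² = (-4)² = 16)
(g + R(X(5))) + 1637 = (-93 + 16) + 1637 = -77 + 1637 = 1560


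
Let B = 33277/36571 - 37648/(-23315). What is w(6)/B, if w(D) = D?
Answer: 1705305730/717559421 ≈ 2.3765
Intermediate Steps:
B = 2152678263/852652865 (B = 33277*(1/36571) - 37648*(-1/23315) = 33277/36571 + 37648/23315 = 2152678263/852652865 ≈ 2.5247)
w(6)/B = 6/(2152678263/852652865) = 6*(852652865/2152678263) = 1705305730/717559421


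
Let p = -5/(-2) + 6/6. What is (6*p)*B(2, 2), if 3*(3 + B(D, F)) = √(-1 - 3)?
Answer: -63 + 14*I ≈ -63.0 + 14.0*I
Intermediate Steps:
B(D, F) = -3 + 2*I/3 (B(D, F) = -3 + √(-1 - 3)/3 = -3 + √(-4)/3 = -3 + (2*I)/3 = -3 + 2*I/3)
p = 7/2 (p = -5*(-½) + 6*(⅙) = 5/2 + 1 = 7/2 ≈ 3.5000)
(6*p)*B(2, 2) = (6*(7/2))*(-3 + 2*I/3) = 21*(-3 + 2*I/3) = -63 + 14*I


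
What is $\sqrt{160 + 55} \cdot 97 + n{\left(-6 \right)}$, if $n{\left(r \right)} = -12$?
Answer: $-12 + 97 \sqrt{215} \approx 1410.3$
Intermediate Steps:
$\sqrt{160 + 55} \cdot 97 + n{\left(-6 \right)} = \sqrt{160 + 55} \cdot 97 - 12 = \sqrt{215} \cdot 97 - 12 = 97 \sqrt{215} - 12 = -12 + 97 \sqrt{215}$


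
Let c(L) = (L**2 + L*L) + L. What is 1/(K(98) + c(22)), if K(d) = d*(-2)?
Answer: 1/794 ≈ 0.0012594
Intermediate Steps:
K(d) = -2*d
c(L) = L + 2*L**2 (c(L) = (L**2 + L**2) + L = 2*L**2 + L = L + 2*L**2)
1/(K(98) + c(22)) = 1/(-2*98 + 22*(1 + 2*22)) = 1/(-196 + 22*(1 + 44)) = 1/(-196 + 22*45) = 1/(-196 + 990) = 1/794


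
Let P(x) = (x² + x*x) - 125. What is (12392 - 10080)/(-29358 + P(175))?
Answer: 2312/31767 ≈ 0.072780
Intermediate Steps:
P(x) = -125 + 2*x² (P(x) = (x² + x²) - 125 = 2*x² - 125 = -125 + 2*x²)
(12392 - 10080)/(-29358 + P(175)) = (12392 - 10080)/(-29358 + (-125 + 2*175²)) = 2312/(-29358 + (-125 + 2*30625)) = 2312/(-29358 + (-125 + 61250)) = 2312/(-29358 + 61125) = 2312/31767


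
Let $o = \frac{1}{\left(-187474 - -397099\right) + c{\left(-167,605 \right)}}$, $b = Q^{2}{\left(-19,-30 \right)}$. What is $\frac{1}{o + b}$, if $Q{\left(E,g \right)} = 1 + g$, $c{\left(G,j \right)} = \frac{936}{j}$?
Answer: $\frac{126824061}{106659035906} \approx 0.0011891$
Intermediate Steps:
$b = 841$ ($b = \left(1 - 30\right)^{2} = \left(-29\right)^{2} = 841$)
$o = \frac{605}{126824061}$ ($o = \frac{1}{\left(-187474 - -397099\right) + \frac{936}{605}} = \frac{1}{\left(-187474 + 397099\right) + 936 \cdot \frac{1}{605}} = \frac{1}{209625 + \frac{936}{605}} = \frac{1}{\frac{126824061}{605}} = \frac{605}{126824061} \approx 4.7704 \cdot 10^{-6}$)
$\frac{1}{o + b} = \frac{1}{\frac{605}{126824061} + 841} = \frac{1}{\frac{106659035906}{126824061}} = \frac{126824061}{106659035906}$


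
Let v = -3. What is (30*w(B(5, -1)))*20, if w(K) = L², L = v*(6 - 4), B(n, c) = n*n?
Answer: 21600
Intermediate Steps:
B(n, c) = n²
L = -6 (L = -3*(6 - 4) = -3*2 = -6)
w(K) = 36 (w(K) = (-6)² = 36)
(30*w(B(5, -1)))*20 = (30*36)*20 = 1080*20 = 21600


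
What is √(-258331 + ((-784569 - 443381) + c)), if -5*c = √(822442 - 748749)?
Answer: √(-37157025 - 5*√73693)/5 ≈ 1219.2*I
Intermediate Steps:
c = -√73693/5 (c = -√(822442 - 748749)/5 = -√73693/5 ≈ -54.293)
√(-258331 + ((-784569 - 443381) + c)) = √(-258331 + ((-784569 - 443381) - √73693/5)) = √(-258331 + (-1227950 - √73693/5)) = √(-1486281 - √73693/5)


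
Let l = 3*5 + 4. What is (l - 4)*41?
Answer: 615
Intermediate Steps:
l = 19 (l = 15 + 4 = 19)
(l - 4)*41 = (19 - 4)*41 = 15*41 = 615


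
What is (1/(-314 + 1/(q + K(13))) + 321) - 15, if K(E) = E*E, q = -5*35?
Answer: 576804/1885 ≈ 306.00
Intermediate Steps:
q = -175
K(E) = E**2
(1/(-314 + 1/(q + K(13))) + 321) - 15 = (1/(-314 + 1/(-175 + 13**2)) + 321) - 15 = (1/(-314 + 1/(-175 + 169)) + 321) - 15 = (1/(-314 + 1/(-6)) + 321) - 15 = (1/(-314 - 1/6) + 321) - 15 = (1/(-1885/6) + 321) - 15 = (-6/1885 + 321) - 15 = 605079/1885 - 15 = 576804/1885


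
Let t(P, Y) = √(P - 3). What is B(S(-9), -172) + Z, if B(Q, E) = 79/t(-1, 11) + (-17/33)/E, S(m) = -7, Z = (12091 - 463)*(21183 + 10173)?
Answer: 2069512555985/5676 - 79*I/2 ≈ 3.6461e+8 - 39.5*I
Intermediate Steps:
Z = 364607568 (Z = 11628*31356 = 364607568)
t(P, Y) = √(-3 + P)
B(Q, E) = -79*I/2 - 17/(33*E) (B(Q, E) = 79/(√(-3 - 1)) + (-17/33)/E = 79/(√(-4)) + (-17*1/33)/E = 79/((2*I)) - 17/(33*E) = 79*(-I/2) - 17/(33*E) = -79*I/2 - 17/(33*E))
B(S(-9), -172) + Z = (1/66)*(-34 - 2607*I*(-172))/(-172) + 364607568 = (1/66)*(-1/172)*(-34 + 448404*I) + 364607568 = (17/5676 - 79*I/2) + 364607568 = 2069512555985/5676 - 79*I/2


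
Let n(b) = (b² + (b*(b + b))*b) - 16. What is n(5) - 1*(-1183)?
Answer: 1442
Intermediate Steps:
n(b) = -16 + b² + 2*b³ (n(b) = (b² + (b*(2*b))*b) - 16 = (b² + (2*b²)*b) - 16 = (b² + 2*b³) - 16 = -16 + b² + 2*b³)
n(5) - 1*(-1183) = (-16 + 5² + 2*5³) - 1*(-1183) = (-16 + 25 + 2*125) + 1183 = (-16 + 25 + 250) + 1183 = 259 + 1183 = 1442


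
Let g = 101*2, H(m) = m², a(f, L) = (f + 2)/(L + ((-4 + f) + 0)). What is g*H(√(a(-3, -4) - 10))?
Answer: -22018/11 ≈ -2001.6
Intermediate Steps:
a(f, L) = (2 + f)/(-4 + L + f) (a(f, L) = (2 + f)/(L + (-4 + f)) = (2 + f)/(-4 + L + f))
g = 202
g*H(√(a(-3, -4) - 10)) = 202*(√((2 - 3)/(-4 - 4 - 3) - 10))² = 202*(√(-1/(-11) - 10))² = 202*(√(-1/11*(-1) - 10))² = 202*(√(1/11 - 10))² = 202*(√(-109/11))² = 202*(I*√1199/11)² = 202*(-109/11) = -22018/11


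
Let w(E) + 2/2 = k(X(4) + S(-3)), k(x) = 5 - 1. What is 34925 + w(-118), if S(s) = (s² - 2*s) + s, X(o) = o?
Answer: 34928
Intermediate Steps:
S(s) = s² - s
k(x) = 4
w(E) = 3 (w(E) = -1 + 4 = 3)
34925 + w(-118) = 34925 + 3 = 34928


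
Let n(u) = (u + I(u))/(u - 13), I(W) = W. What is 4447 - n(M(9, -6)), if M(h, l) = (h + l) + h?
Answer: 4471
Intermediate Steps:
M(h, l) = l + 2*h
n(u) = 2*u/(-13 + u) (n(u) = (u + u)/(u - 13) = (2*u)/(-13 + u) = 2*u/(-13 + u))
4447 - n(M(9, -6)) = 4447 - 2*(-6 + 2*9)/(-13 + (-6 + 2*9)) = 4447 - 2*(-6 + 18)/(-13 + (-6 + 18)) = 4447 - 2*12/(-13 + 12) = 4447 - 2*12/(-1) = 4447 - 2*12*(-1) = 4447 - 1*(-24) = 4447 + 24 = 4471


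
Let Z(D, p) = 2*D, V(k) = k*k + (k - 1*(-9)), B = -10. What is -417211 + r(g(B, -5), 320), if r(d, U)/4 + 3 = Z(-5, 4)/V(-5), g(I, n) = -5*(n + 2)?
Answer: -12099507/29 ≈ -4.1722e+5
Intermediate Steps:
V(k) = 9 + k + k² (V(k) = k² + (k + 9) = k² + (9 + k) = 9 + k + k²)
g(I, n) = -10 - 5*n (g(I, n) = -5*(2 + n) = -10 - 5*n)
r(d, U) = -388/29 (r(d, U) = -12 + 4*((2*(-5))/(9 - 5 + (-5)²)) = -12 + 4*(-10/(9 - 5 + 25)) = -12 + 4*(-10/29) = -12 - 40/29 = -388/29)
-417211 + r(g(B, -5), 320) = -417211 - 388/29 = -12099507/29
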